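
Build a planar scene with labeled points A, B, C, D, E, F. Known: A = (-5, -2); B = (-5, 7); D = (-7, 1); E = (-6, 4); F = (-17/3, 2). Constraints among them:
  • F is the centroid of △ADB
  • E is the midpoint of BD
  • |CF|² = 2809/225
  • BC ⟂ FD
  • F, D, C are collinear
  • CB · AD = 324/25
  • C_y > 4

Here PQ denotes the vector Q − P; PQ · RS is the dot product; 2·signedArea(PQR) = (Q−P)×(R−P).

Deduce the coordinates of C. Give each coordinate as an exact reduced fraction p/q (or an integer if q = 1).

1. C_x = -71/25  [F, D, C are collinear ∩ BC ⟂ FD]
2. C_y = 103/25  [F, D, C are collinear ∩ BC ⟂ FD]
   → C = (-71/25, 103/25)

C = (-71/25, 103/25)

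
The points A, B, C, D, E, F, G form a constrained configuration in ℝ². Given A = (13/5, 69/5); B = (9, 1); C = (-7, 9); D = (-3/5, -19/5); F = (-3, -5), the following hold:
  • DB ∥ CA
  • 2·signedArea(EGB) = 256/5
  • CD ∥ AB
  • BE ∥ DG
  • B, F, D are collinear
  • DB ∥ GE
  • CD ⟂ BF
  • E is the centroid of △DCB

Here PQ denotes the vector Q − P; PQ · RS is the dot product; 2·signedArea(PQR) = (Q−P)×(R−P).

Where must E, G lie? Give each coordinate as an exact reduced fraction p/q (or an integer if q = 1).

1. E_x = 7/15  [E is the centroid of △DCB]
2. E_y = 31/15  [E is the centroid of △DCB]
   → E = (7/15, 31/15)
3. G_x = -137/15  [DB ∥ GE ∩ BE ∥ DG]
4. G_y = -41/15  [DB ∥ GE ∩ BE ∥ DG]
   → G = (-137/15, -41/15)

E = (7/15, 31/15)
G = (-137/15, -41/15)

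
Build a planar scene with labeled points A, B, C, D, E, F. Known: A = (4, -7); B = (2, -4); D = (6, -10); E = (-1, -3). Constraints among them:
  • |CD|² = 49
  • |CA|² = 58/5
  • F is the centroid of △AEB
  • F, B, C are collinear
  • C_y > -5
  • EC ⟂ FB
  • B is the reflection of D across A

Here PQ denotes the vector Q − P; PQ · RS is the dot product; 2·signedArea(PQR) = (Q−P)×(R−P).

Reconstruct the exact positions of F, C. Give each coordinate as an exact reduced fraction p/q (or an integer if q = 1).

C = (9/5, -22/5)
F = (5/3, -14/3)

1. F_x = 5/3  [F is the centroid of △AEB]
2. F_y = -14/3  [F is the centroid of △AEB]
   → F = (5/3, -14/3)
3. C_x = 9/5  [F, B, C are collinear ∩ EC ⟂ FB]
4. C_y = -22/5  [F, B, C are collinear ∩ EC ⟂ FB]
   → C = (9/5, -22/5)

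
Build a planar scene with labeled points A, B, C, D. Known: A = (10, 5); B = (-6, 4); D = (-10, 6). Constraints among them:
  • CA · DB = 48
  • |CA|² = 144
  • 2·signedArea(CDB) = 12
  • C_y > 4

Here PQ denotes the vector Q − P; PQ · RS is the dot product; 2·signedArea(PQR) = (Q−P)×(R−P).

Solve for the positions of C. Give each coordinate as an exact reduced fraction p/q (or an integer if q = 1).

1. C_x = -2  [2·signedArea(CDB) = 12 ∩ CA · DB = 48]
2. C_y = 5  [2·signedArea(CDB) = 12 ∩ CA · DB = 48]
   → C = (-2, 5)

C = (-2, 5)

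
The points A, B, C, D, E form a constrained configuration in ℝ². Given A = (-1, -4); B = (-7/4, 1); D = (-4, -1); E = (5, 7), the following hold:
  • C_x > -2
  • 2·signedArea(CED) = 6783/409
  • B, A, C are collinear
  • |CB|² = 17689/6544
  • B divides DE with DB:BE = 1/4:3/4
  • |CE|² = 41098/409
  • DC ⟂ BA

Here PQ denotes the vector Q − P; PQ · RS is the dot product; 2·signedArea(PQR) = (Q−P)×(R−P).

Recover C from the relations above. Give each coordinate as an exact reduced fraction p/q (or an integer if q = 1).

1. C_x = -616/409  [B, A, C are collinear ∩ DC ⟂ BA]
2. C_y = -256/409  [B, A, C are collinear ∩ DC ⟂ BA]
   → C = (-616/409, -256/409)

C = (-616/409, -256/409)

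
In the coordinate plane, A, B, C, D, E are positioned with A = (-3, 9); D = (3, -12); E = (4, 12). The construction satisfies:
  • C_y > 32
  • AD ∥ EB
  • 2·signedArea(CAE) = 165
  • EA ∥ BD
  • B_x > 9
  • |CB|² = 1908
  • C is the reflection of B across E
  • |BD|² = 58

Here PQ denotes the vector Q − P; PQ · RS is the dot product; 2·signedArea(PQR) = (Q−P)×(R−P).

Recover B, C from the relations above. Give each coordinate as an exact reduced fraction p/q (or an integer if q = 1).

B = (10, -9)
C = (-2, 33)

1. B_x = 10  [EA ∥ BD ∩ AD ∥ EB]
2. B_y = -9  [EA ∥ BD ∩ AD ∥ EB]
   → B = (10, -9)
3. C_x = -2  [C is the reflection of B across E]
4. C_y = 33  [C is the reflection of B across E]
   → C = (-2, 33)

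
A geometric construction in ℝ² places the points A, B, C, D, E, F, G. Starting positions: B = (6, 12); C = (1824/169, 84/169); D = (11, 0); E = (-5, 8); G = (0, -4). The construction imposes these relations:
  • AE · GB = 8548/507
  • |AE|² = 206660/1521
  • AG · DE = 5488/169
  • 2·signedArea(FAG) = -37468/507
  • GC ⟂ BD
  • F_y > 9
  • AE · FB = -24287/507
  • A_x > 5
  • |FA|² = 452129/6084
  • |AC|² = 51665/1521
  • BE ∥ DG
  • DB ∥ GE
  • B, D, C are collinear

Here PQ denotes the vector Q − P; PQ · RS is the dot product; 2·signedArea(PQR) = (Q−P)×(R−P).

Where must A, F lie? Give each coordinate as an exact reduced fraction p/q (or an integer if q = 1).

1. A_x = 2803/507  [AG · DE = 5488/169 ∩ AE · GB = 8548/507]
2. A_y = 1520/507  [AG · DE = 5488/169 ∩ AE · GB = 8548/507]
   → A = (2803/507, 1520/507)
3. F_x = 1/2  [2·signedArea(FAG) = -37468/507 ∩ AE · FB = -24287/507]
4. F_y = 10  [2·signedArea(FAG) = -37468/507 ∩ AE · FB = -24287/507]
   → F = (1/2, 10)

A = (2803/507, 1520/507)
F = (1/2, 10)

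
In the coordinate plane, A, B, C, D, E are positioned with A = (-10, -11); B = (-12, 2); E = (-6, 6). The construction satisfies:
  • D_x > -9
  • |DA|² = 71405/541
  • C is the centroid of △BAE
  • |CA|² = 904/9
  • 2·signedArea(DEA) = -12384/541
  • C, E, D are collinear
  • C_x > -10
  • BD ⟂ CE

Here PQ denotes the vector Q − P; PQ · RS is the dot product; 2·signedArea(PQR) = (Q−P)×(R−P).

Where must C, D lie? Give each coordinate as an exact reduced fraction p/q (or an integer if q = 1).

1. C_x = -28/3  [C is the centroid of △BAE]
2. C_y = -1  [C is the centroid of △BAE]
   → C = (-28/3, -1)
3. D_x = -4686/541  [C, E, D are collinear ∩ BD ⟂ CE]
4. D_y = 222/541  [C, E, D are collinear ∩ BD ⟂ CE]
   → D = (-4686/541, 222/541)

C = (-28/3, -1)
D = (-4686/541, 222/541)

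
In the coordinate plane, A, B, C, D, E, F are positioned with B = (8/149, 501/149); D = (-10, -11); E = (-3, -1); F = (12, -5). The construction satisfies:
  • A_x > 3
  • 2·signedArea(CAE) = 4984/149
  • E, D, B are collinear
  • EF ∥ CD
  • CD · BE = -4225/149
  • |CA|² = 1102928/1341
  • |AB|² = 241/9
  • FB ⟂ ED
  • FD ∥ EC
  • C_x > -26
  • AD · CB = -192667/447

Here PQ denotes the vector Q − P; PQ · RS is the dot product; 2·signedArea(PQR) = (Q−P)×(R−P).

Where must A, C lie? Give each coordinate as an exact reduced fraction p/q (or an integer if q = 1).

1. C_x = -25  [EF ∥ CD ∩ FD ∥ EC]
2. C_y = -7  [EF ∥ CD ∩ FD ∥ EC]
   → C = (-25, -7)
3. A_x = 1349/447  [AD · CB = -192667/447 ∩ 2·signedArea(CAE) = 4984/149]
4. A_y = -131/149  [AD · CB = -192667/447 ∩ 2·signedArea(CAE) = 4984/149]
   → A = (1349/447, -131/149)

A = (1349/447, -131/149)
C = (-25, -7)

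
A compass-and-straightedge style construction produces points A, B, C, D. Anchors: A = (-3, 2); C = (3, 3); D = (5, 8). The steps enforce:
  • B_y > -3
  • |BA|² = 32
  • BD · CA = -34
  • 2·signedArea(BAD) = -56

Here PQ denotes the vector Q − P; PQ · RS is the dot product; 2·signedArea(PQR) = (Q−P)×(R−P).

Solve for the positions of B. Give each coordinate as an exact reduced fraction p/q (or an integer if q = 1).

1. B_x = 1  [BD · CA = -34 ∩ 2·signedArea(BAD) = -56]
2. B_y = -2  [BD · CA = -34 ∩ 2·signedArea(BAD) = -56]
   → B = (1, -2)

B = (1, -2)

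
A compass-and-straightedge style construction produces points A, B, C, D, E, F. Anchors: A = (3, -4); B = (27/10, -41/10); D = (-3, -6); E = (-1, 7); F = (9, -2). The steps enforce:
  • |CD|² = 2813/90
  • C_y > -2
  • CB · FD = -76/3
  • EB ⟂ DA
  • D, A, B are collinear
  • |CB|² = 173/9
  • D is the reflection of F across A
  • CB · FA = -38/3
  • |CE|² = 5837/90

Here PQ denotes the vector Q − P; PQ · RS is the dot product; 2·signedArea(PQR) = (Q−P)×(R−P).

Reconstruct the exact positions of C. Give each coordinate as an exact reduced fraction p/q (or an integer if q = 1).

C = (-13/30, -31/30)

1. C_x = -13/30  [line 12·x + 4·y + 28/3 = 0 ∩ |CD|² = 2813/90]
2. C_y = -31/30  [line 12·x + 4·y + 28/3 = 0 ∩ |CD|² = 2813/90]
   → C = (-13/30, -31/30)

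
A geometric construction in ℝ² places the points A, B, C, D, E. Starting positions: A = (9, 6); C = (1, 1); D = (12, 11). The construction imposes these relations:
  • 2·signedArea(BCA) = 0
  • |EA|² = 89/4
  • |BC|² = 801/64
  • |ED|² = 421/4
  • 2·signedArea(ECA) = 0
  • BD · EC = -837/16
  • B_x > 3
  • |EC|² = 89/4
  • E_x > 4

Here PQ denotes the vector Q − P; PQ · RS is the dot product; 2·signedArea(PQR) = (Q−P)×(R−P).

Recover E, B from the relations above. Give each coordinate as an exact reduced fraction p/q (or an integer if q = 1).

B = (4, 23/8)
E = (5, 7/2)

1. E_x = 5  [line -5·x + 8·y + -3 = 0 ∩ |EC|² = 89/4]
2. E_y = 7/2  [line -5·x + 8·y + -3 = 0 ∩ |EC|² = 89/4]
   → E = (5, 7/2)
3. B_x = 4  [2·signedArea(BCA) = 0 ∩ BD · EC = -837/16]
4. B_y = 23/8  [2·signedArea(BCA) = 0 ∩ BD · EC = -837/16]
   → B = (4, 23/8)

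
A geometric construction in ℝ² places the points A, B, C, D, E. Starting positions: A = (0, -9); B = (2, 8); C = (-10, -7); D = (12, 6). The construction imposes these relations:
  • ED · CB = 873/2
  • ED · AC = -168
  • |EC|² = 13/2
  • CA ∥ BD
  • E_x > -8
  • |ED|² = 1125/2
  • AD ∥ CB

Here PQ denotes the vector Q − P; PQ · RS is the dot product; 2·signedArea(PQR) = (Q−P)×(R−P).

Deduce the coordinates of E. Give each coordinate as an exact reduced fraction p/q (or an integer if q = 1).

E = (-15/2, -15/2)

1. E_x = -15/2  [ED · CB = 873/2 ∩ ED · AC = -168]
2. E_y = -15/2  [ED · CB = 873/2 ∩ ED · AC = -168]
   → E = (-15/2, -15/2)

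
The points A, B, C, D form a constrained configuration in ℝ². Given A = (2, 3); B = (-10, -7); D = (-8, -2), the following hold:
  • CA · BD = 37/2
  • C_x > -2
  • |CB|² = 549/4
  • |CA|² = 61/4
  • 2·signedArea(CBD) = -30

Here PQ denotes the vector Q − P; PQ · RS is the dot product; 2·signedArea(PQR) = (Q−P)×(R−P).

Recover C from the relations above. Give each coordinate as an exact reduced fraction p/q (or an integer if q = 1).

1. C_x = -1  [CA · BD = 37/2 ∩ 2·signedArea(CBD) = -30]
2. C_y = 1/2  [CA · BD = 37/2 ∩ 2·signedArea(CBD) = -30]
   → C = (-1, 1/2)

C = (-1, 1/2)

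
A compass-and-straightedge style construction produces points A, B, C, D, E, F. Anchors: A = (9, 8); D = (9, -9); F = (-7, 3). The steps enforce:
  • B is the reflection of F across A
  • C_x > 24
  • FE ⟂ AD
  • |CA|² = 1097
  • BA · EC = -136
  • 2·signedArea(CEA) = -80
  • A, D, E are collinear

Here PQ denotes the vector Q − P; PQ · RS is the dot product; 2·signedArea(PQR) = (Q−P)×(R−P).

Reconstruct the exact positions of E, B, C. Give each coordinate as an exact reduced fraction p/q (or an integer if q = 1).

B = (25, 13)
C = (25, -21)
E = (9, 3)

1. E_x = 9  [A, D, E are collinear ∩ FE ⟂ AD]
2. E_y = 3  [A, D, E are collinear ∩ FE ⟂ AD]
   → E = (9, 3)
3. B_x = 25  [B is the reflection of F across A]
4. B_y = 13  [B is the reflection of F across A]
   → B = (25, 13)
5. C_x = 25  [2·signedArea(CEA) = -80 ∩ BA · EC = -136]
6. C_y = -21  [2·signedArea(CEA) = -80 ∩ BA · EC = -136]
   → C = (25, -21)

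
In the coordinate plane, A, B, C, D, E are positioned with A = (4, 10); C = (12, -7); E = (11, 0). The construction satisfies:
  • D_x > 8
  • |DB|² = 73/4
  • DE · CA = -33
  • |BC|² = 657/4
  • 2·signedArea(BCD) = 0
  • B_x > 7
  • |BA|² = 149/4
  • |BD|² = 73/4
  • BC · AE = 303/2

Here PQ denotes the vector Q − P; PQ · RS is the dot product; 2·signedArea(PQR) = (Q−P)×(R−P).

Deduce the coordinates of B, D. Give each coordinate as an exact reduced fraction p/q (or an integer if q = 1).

1. B_x = 15/2  [line -7·x + 10·y + 5/2 = 0 ∩ |BC|² = 657/4]
2. B_y = 5  [line -7·x + 10·y + 5/2 = 0 ∩ |BC|² = 657/4]
   → B = (15/2, 5)
3. D_x = 9  [2·signedArea(BCD) = 0 ∩ DE · CA = -33]
4. D_y = 1  [2·signedArea(BCD) = 0 ∩ DE · CA = -33]
   → D = (9, 1)

B = (15/2, 5)
D = (9, 1)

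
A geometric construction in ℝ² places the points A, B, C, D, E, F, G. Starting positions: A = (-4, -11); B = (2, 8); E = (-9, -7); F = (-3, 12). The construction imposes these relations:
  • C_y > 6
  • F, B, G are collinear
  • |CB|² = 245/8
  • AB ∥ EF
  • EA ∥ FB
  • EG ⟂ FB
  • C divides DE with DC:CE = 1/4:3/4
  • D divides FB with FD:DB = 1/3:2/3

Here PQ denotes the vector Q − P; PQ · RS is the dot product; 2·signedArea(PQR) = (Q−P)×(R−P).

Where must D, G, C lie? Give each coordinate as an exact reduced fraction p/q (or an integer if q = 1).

1. D_x = -4/3  [D divides FB with FD:DB = 1/3:2/3]
2. D_y = 32/3  [D divides FB with FD:DB = 1/3:2/3]
   → D = (-4/3, 32/3)
3. G_x = 107/41  [F, B, G are collinear ∩ EG ⟂ FB]
4. G_y = 308/41  [F, B, G are collinear ∩ EG ⟂ FB]
   → G = (107/41, 308/41)
5. C_x = -13/4  [C divides DE with DC:CE = 1/4:3/4]
6. C_y = 25/4  [C divides DE with DC:CE = 1/4:3/4]
   → C = (-13/4, 25/4)

C = (-13/4, 25/4)
D = (-4/3, 32/3)
G = (107/41, 308/41)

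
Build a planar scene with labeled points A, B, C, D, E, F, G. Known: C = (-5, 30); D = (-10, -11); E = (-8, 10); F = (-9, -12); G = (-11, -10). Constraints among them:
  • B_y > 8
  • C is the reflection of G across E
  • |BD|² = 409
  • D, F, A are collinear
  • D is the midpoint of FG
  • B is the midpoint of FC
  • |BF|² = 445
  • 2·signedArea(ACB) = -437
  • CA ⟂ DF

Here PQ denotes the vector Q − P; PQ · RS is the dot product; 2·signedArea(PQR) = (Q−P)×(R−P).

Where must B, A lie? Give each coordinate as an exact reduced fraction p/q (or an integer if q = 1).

1. B_x = -7  [B is the midpoint of FC]
2. B_y = 9  [B is the midpoint of FC]
   → B = (-7, 9)
3. A_x = -28  [D, F, A are collinear ∩ CA ⟂ DF]
4. A_y = 7  [D, F, A are collinear ∩ CA ⟂ DF]
   → A = (-28, 7)

A = (-28, 7)
B = (-7, 9)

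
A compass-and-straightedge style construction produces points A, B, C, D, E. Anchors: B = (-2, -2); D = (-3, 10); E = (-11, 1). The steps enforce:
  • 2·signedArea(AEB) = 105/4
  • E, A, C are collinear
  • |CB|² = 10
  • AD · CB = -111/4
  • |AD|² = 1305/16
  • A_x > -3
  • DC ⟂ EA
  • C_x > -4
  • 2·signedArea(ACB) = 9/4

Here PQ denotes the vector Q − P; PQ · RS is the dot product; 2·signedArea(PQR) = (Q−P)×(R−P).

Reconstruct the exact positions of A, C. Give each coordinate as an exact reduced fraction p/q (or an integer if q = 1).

A = (-9/4, 1)
C = (-3, 1)

1. A_x = -9/4  [line 3·x + 9·y + -9/4 = 0 ∩ |AD|² = 1305/16]
2. A_y = 1  [line 3·x + 9·y + -9/4 = 0 ∩ |AD|² = 1305/16]
   → A = (-9/4, 1)
3. C_x = -3  [2·signedArea(ACB) = 9/4 ∩ E, A, C are collinear]
4. C_y = 1  [2·signedArea(ACB) = 9/4 ∩ E, A, C are collinear]
   → C = (-3, 1)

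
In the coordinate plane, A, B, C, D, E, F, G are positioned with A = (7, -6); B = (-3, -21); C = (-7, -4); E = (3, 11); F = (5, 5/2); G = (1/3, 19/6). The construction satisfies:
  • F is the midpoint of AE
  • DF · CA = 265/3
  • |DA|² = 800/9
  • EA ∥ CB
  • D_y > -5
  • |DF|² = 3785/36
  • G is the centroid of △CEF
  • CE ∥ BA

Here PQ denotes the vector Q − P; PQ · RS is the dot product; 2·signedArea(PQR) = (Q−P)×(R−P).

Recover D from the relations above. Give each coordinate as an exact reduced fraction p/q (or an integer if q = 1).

1. D_x = -7/3  [line -14·x + 2·y + -70/3 = 0 ∩ |DA|² = 800/9]
2. D_y = -14/3  [line -14·x + 2·y + -70/3 = 0 ∩ |DA|² = 800/9]
   → D = (-7/3, -14/3)

D = (-7/3, -14/3)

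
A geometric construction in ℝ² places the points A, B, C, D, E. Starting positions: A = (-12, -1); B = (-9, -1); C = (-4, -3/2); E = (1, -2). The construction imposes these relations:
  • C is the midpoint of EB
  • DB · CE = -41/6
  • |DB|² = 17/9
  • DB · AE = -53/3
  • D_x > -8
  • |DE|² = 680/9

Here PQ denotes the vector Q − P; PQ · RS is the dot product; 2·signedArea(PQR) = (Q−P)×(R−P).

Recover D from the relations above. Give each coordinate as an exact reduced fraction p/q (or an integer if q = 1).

D = (-23/3, -4/3)

1. D_x = -23/3  [DB · AE = -53/3 ∩ DB · CE = -41/6]
2. D_y = -4/3  [DB · AE = -53/3 ∩ DB · CE = -41/6]
   → D = (-23/3, -4/3)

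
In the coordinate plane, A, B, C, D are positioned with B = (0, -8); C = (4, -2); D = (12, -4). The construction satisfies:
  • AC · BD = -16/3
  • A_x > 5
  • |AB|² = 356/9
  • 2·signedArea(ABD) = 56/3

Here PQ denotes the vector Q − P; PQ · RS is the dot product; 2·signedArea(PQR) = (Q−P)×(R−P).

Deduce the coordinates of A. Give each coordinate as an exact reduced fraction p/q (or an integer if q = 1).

A = (16/3, -14/3)

1. A_x = 16/3  [2·signedArea(ABD) = 56/3 ∩ AC · BD = -16/3]
2. A_y = -14/3  [2·signedArea(ABD) = 56/3 ∩ AC · BD = -16/3]
   → A = (16/3, -14/3)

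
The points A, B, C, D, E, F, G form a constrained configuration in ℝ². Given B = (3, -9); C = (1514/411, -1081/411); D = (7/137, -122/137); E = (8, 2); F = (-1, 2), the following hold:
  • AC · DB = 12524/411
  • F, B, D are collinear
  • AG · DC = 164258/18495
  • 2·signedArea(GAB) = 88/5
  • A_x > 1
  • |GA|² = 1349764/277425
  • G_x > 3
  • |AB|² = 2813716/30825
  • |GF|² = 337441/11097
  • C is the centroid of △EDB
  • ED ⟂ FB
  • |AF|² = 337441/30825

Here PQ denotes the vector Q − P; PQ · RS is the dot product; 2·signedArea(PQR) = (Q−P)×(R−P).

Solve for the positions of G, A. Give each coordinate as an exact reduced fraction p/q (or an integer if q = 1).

A = (4001/2055, 1019/2055)
G = (4823/1233, -625/1233)

1. A_x = 4001/2055  [line -404/137·x + 1111/137·y + 707/411 = 0 ∩ |AB|² = 2813716/30825]
2. A_y = 1019/2055  [line -404/137·x + 1111/137·y + 707/411 = 0 ∩ |AB|² = 2813716/30825]
   → A = (4001/2055, 1019/2055)
3. G_x = 4823/1233  [2·signedArea(GAB) = 88/5 ∩ AG · DC = 164258/18495]
4. G_y = -625/1233  [2·signedArea(GAB) = 88/5 ∩ AG · DC = 164258/18495]
   → G = (4823/1233, -625/1233)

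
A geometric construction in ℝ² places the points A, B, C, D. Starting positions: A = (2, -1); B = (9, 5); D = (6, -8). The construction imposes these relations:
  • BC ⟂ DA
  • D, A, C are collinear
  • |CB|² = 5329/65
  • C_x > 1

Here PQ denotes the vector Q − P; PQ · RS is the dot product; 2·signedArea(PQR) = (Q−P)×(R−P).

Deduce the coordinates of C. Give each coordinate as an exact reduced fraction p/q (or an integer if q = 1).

1. C_x = 74/65  [D, A, C are collinear ∩ BC ⟂ DA]
2. C_y = 33/65  [D, A, C are collinear ∩ BC ⟂ DA]
   → C = (74/65, 33/65)

C = (74/65, 33/65)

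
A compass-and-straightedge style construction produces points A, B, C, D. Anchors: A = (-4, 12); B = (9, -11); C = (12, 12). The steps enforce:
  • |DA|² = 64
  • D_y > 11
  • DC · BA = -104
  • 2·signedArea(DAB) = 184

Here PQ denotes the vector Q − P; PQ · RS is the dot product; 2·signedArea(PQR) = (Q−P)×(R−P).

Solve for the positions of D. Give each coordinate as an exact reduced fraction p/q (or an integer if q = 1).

1. D_x = 4  [2·signedArea(DAB) = 184 ∩ DC · BA = -104]
2. D_y = 12  [2·signedArea(DAB) = 184 ∩ DC · BA = -104]
   → D = (4, 12)

D = (4, 12)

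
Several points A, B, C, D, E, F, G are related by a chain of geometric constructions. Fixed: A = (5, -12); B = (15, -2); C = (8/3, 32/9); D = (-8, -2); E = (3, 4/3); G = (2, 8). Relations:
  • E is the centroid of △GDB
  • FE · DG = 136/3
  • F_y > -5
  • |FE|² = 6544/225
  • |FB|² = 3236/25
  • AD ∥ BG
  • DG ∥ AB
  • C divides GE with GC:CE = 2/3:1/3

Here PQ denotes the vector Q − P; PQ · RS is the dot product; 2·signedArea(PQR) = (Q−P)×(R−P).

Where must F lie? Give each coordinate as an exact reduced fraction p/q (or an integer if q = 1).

F = (19/5, -4)

1. F_x = 19/5  [line -10·x + -10·y + -2 = 0 ∩ |FB|² = 3236/25]
2. F_y = -4  [line -10·x + -10·y + -2 = 0 ∩ |FB|² = 3236/25]
   → F = (19/5, -4)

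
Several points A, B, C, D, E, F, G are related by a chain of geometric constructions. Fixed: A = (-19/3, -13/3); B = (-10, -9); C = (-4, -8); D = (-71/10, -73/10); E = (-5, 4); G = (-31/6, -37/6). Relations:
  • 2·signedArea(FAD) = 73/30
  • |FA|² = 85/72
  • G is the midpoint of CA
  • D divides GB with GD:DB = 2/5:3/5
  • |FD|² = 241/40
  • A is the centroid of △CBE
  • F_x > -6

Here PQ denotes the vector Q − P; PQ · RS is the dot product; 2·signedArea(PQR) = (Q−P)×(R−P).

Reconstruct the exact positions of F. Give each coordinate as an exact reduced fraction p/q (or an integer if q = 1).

F = (-23/4, -21/4)

1. F_x = -23/4  [line 89/30·x + -23/30·y + 391/30 = 0 ∩ |FD|² = 241/40]
2. F_y = -21/4  [line 89/30·x + -23/30·y + 391/30 = 0 ∩ |FD|² = 241/40]
   → F = (-23/4, -21/4)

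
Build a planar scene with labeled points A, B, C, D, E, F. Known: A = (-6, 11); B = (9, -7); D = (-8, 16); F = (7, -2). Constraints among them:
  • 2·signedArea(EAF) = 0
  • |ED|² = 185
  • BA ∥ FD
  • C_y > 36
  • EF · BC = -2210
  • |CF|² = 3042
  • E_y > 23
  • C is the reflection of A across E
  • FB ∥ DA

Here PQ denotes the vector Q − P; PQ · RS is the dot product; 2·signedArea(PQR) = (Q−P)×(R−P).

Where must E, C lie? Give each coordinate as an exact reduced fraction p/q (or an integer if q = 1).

1. E_x = -19  [line 13·x + 13·y + -65 = 0 ∩ |ED|² = 185]
2. E_y = 24  [line 13·x + 13·y + -65 = 0 ∩ |ED|² = 185]
   → E = (-19, 24)
3. C_x = -32  [C is the reflection of A across E]
4. C_y = 37  [C is the reflection of A across E]
   → C = (-32, 37)

C = (-32, 37)
E = (-19, 24)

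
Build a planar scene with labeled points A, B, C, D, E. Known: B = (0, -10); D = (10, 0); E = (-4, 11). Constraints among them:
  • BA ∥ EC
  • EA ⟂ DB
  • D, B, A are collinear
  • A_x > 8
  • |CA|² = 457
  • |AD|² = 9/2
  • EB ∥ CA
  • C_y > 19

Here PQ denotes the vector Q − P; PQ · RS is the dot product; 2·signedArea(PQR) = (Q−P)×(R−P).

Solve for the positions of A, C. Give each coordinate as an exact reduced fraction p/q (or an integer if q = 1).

A = (17/2, -3/2)
C = (9/2, 39/2)

1. A_x = 17/2  [D, B, A are collinear ∩ EA ⟂ DB]
2. A_y = -3/2  [D, B, A are collinear ∩ EA ⟂ DB]
   → A = (17/2, -3/2)
3. C_x = 9/2  [EB ∥ CA ∩ BA ∥ EC]
4. C_y = 39/2  [EB ∥ CA ∩ BA ∥ EC]
   → C = (9/2, 39/2)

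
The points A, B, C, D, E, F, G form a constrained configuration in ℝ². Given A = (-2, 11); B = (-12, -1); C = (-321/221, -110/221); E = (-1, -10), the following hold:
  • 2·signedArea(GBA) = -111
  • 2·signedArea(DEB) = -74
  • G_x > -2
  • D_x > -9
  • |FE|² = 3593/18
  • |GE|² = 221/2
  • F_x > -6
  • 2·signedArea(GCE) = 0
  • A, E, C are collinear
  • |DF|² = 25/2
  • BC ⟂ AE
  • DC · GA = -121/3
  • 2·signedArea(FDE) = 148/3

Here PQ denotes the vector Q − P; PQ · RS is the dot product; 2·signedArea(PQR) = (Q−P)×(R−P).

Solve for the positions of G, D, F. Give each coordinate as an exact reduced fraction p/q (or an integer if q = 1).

D = (-26/3, 3)
F = (-31/6, 7/2)
G = (-3/2, 1/2)

1. G_x = -3/2  [2·signedArea(GCE) = 0 ∩ 2·signedArea(GBA) = -111]
2. G_y = 1/2  [2·signedArea(GCE) = 0 ∩ 2·signedArea(GBA) = -111]
   → G = (-3/2, 1/2)
3. D_x = -26/3  [2·signedArea(DEB) = -74 ∩ DC · GA = -121/3]
4. D_y = 3  [2·signedArea(DEB) = -74 ∩ DC · GA = -121/3]
   → D = (-26/3, 3)
5. F_x = -31/6  [line 13·x + 23/3·y + 121/3 = 0 ∩ |DF|² = 25/2]
6. F_y = 7/2  [line 13·x + 23/3·y + 121/3 = 0 ∩ |DF|² = 25/2]
   → F = (-31/6, 7/2)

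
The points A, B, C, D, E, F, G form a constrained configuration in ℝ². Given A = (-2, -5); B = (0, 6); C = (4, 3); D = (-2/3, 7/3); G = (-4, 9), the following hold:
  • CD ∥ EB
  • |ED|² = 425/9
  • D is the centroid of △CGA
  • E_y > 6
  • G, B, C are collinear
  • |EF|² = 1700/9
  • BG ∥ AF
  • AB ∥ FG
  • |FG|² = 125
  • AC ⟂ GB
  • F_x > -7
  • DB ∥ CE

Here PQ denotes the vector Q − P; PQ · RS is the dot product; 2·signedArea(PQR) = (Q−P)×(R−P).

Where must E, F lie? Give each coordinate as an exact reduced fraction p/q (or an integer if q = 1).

E = (14/3, 20/3)
F = (-6, -2)

1. E_x = 14/3  [CD ∥ EB ∩ DB ∥ CE]
2. E_y = 20/3  [CD ∥ EB ∩ DB ∥ CE]
   → E = (14/3, 20/3)
3. F_x = -6  [AB ∥ FG ∩ BG ∥ AF]
4. F_y = -2  [AB ∥ FG ∩ BG ∥ AF]
   → F = (-6, -2)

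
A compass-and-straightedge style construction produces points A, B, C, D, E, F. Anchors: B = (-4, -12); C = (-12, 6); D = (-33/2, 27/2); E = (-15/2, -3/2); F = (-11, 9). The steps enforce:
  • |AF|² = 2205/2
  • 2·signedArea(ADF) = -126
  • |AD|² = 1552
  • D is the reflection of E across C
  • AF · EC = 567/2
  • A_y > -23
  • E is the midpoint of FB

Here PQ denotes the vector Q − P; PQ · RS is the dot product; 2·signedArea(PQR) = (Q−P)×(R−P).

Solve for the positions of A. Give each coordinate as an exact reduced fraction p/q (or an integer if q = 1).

1. A_x = -1/2  [AF · EC = 567/2 ∩ 2·signedArea(ADF) = -126]
2. A_y = -45/2  [AF · EC = 567/2 ∩ 2·signedArea(ADF) = -126]
   → A = (-1/2, -45/2)

A = (-1/2, -45/2)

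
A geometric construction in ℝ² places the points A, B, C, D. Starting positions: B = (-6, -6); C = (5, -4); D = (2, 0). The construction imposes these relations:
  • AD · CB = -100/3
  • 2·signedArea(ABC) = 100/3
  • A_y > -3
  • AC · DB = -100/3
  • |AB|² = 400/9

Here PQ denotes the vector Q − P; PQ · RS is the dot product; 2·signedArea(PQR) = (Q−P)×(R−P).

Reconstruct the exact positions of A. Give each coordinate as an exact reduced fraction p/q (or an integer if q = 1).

A = (-2/3, -2)

1. A_x = -2/3  [2·signedArea(ABC) = 100/3 ∩ AC · DB = -100/3]
2. A_y = -2  [2·signedArea(ABC) = 100/3 ∩ AC · DB = -100/3]
   → A = (-2/3, -2)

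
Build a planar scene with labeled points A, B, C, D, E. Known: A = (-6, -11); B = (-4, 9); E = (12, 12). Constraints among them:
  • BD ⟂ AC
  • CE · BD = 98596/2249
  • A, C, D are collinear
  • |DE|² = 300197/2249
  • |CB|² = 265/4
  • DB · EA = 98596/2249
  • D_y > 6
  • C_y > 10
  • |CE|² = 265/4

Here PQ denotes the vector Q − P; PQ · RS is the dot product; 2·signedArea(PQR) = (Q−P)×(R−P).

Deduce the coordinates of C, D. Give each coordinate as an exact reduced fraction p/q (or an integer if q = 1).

C = (4, 21/2)
D = (4506/2249, 13961/2249)

1. D_x = 4506/2249  [line 18·x + 23·y + -402211/2249 = 0 ∩ |DE|² = 300197/2249]
2. D_y = 13961/2249  [line 18·x + 23·y + -402211/2249 = 0 ∩ |DE|² = 300197/2249]
   → D = (4506/2249, 13961/2249)
3. C_x = 4  [line -13502/2249·x + 6280/2249·y + -11932/2249 = 0 ∩ |CB|² = 265/4]
4. C_y = 21/2  [line -13502/2249·x + 6280/2249·y + -11932/2249 = 0 ∩ |CB|² = 265/4]
   → C = (4, 21/2)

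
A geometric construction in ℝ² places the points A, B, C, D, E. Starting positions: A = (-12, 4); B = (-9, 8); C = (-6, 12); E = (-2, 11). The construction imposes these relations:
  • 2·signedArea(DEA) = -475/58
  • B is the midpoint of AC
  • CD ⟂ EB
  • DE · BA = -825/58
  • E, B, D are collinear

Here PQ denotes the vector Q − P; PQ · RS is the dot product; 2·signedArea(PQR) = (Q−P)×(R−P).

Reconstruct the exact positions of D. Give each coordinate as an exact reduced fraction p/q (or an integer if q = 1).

D = (-291/58, 563/58)

1. D_x = -291/58  [E, B, D are collinear ∩ CD ⟂ EB]
2. D_y = 563/58  [E, B, D are collinear ∩ CD ⟂ EB]
   → D = (-291/58, 563/58)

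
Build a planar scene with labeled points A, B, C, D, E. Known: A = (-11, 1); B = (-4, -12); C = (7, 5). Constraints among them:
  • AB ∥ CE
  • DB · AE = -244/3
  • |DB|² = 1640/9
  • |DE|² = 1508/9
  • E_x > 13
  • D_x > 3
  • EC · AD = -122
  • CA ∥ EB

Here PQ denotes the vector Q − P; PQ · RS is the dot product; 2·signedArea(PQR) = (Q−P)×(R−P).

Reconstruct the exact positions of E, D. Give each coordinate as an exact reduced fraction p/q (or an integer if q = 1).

D = (10/3, -2/3)
E = (14, -8)

1. E_x = 14  [CA ∥ EB ∩ AB ∥ CE]
2. E_y = -8  [CA ∥ EB ∩ AB ∥ CE]
   → E = (14, -8)
3. D_x = 10/3  [DB · AE = -244/3 ∩ EC · AD = -122]
4. D_y = -2/3  [DB · AE = -244/3 ∩ EC · AD = -122]
   → D = (10/3, -2/3)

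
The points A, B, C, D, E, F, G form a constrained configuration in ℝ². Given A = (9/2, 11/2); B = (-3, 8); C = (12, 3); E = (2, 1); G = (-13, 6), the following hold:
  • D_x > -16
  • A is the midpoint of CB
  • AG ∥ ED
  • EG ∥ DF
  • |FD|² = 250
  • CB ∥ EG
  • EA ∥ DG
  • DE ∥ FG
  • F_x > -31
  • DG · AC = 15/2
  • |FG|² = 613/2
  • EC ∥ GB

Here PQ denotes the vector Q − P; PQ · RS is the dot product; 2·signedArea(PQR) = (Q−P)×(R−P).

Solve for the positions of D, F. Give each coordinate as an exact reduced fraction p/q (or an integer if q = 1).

D = (-31/2, 3/2)
F = (-61/2, 13/2)

1. D_x = -31/2  [EA ∥ DG ∩ AG ∥ ED]
2. D_y = 3/2  [EA ∥ DG ∩ AG ∥ ED]
   → D = (-31/2, 3/2)
3. F_x = -61/2  [DE ∥ FG ∩ EG ∥ DF]
4. F_y = 13/2  [DE ∥ FG ∩ EG ∥ DF]
   → F = (-61/2, 13/2)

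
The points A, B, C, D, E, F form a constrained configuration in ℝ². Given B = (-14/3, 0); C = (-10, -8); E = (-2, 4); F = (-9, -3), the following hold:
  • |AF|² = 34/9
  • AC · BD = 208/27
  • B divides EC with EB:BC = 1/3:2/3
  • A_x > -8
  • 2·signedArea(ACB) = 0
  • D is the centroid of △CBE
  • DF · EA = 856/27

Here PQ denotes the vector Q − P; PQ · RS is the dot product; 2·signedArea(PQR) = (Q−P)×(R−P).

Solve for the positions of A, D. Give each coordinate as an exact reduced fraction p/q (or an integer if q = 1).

A = (-22/3, -4)
D = (-50/9, -4/3)

1. D_x = -50/9  [D is the centroid of △CBE]
2. D_y = -4/3  [D is the centroid of △CBE]
   → D = (-50/9, -4/3)
3. A_x = -22/3  [2·signedArea(ACB) = 0 ∩ AC · BD = 208/27]
4. A_y = -4  [2·signedArea(ACB) = 0 ∩ AC · BD = 208/27]
   → A = (-22/3, -4)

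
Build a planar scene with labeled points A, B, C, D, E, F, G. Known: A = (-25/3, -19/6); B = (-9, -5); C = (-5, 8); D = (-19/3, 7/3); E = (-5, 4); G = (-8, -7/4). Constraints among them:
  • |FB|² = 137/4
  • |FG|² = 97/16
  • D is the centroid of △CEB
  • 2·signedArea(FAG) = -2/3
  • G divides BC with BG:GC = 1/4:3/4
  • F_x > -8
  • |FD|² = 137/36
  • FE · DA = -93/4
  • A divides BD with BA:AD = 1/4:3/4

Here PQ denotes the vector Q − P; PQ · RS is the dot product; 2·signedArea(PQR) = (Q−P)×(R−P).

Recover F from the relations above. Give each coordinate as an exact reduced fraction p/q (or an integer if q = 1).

1. F_x = -7  [2·signedArea(FAG) = -2/3 ∩ FE · DA = -93/4]
2. F_y = 1/2  [2·signedArea(FAG) = -2/3 ∩ FE · DA = -93/4]
   → F = (-7, 1/2)

F = (-7, 1/2)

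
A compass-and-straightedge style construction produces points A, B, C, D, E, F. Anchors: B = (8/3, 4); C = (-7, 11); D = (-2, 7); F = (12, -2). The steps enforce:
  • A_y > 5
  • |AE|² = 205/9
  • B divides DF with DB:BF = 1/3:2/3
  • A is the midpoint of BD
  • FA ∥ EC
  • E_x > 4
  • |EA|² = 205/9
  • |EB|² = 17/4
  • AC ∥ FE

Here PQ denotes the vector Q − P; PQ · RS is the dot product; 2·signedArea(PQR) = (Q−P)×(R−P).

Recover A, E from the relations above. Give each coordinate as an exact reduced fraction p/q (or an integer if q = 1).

A = (1/3, 11/2)
E = (14/3, 7/2)

1. A_x = 1/3  [A is the midpoint of BD]
2. A_y = 11/2  [A is the midpoint of BD]
   → A = (1/3, 11/2)
3. E_x = 14/3  [FA ∥ EC ∩ AC ∥ FE]
4. E_y = 7/2  [FA ∥ EC ∩ AC ∥ FE]
   → E = (14/3, 7/2)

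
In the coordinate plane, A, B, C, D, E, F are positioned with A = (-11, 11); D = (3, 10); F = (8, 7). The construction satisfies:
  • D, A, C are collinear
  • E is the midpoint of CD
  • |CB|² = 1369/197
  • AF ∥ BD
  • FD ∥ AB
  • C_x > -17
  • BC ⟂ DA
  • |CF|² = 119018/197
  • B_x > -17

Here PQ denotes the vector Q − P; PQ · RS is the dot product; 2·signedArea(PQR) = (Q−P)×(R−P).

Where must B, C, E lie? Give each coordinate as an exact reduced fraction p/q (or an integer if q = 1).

1. B_x = -16  [AF ∥ BD ∩ FD ∥ AB]
2. B_y = 14  [AF ∥ BD ∩ FD ∥ AB]
   → B = (-16, 14)
3. C_x = -3189/197  [D, A, C are collinear ∩ BC ⟂ DA]
4. C_y = 2240/197  [D, A, C are collinear ∩ BC ⟂ DA]
   → C = (-3189/197, 2240/197)
5. E_x = -1299/197  [E is the midpoint of CD]
6. E_y = 2105/197  [E is the midpoint of CD]
   → E = (-1299/197, 2105/197)

B = (-16, 14)
C = (-3189/197, 2240/197)
E = (-1299/197, 2105/197)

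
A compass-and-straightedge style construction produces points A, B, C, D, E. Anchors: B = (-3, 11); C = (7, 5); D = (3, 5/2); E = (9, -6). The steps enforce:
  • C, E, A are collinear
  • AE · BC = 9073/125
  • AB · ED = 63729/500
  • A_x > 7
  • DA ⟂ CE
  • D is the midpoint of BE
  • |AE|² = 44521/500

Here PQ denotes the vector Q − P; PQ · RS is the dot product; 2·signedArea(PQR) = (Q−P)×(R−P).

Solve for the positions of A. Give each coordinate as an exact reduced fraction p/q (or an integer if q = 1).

1. A_x = 914/125  [C, E, A are collinear ∩ DA ⟂ CE]
2. A_y = 821/250  [C, E, A are collinear ∩ DA ⟂ CE]
   → A = (914/125, 821/250)

A = (914/125, 821/250)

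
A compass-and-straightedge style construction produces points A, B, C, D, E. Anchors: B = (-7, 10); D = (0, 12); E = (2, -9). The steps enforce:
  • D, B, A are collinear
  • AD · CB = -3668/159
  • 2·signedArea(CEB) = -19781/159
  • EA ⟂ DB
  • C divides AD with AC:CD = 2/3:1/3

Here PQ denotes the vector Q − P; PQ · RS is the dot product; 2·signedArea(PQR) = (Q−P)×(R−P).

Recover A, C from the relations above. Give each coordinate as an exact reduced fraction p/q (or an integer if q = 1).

A = (-196/53, 580/53)
C = (-196/159, 1852/159)

1. A_x = -196/53  [D, B, A are collinear ∩ EA ⟂ DB]
2. A_y = 580/53  [D, B, A are collinear ∩ EA ⟂ DB]
   → A = (-196/53, 580/53)
3. C_x = -196/159  [C divides AD with AC:CD = 2/3:1/3]
4. C_y = 1852/159  [C divides AD with AC:CD = 2/3:1/3]
   → C = (-196/159, 1852/159)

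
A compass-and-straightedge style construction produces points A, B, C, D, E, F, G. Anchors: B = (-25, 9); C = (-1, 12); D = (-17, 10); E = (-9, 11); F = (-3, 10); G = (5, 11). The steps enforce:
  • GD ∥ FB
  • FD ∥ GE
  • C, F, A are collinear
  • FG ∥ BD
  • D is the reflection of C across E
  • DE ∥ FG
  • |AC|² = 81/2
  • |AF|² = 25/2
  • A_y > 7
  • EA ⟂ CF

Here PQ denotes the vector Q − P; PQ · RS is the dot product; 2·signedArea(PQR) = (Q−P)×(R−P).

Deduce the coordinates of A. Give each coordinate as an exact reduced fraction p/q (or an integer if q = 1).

A = (-11/2, 15/2)

1. A_x = -11/2  [C, F, A are collinear ∩ EA ⟂ CF]
2. A_y = 15/2  [C, F, A are collinear ∩ EA ⟂ CF]
   → A = (-11/2, 15/2)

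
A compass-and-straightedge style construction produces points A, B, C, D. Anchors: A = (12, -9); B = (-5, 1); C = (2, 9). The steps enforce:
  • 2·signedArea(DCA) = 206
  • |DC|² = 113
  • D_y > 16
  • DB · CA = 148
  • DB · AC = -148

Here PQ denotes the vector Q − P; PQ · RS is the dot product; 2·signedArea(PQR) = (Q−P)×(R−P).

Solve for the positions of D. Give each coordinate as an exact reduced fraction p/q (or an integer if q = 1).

D = (9, 17)

1. D_x = 9  [2·signedArea(DCA) = 206 ∩ DB · AC = -148]
2. D_y = 17  [2·signedArea(DCA) = 206 ∩ DB · AC = -148]
   → D = (9, 17)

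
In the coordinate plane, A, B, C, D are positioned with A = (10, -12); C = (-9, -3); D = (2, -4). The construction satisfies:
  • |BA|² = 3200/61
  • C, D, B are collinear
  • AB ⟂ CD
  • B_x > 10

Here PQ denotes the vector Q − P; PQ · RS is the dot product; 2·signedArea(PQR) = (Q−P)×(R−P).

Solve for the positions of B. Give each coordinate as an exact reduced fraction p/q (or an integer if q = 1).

1. B_x = 650/61  [C, D, B are collinear ∩ AB ⟂ CD]
2. B_y = -292/61  [C, D, B are collinear ∩ AB ⟂ CD]
   → B = (650/61, -292/61)

B = (650/61, -292/61)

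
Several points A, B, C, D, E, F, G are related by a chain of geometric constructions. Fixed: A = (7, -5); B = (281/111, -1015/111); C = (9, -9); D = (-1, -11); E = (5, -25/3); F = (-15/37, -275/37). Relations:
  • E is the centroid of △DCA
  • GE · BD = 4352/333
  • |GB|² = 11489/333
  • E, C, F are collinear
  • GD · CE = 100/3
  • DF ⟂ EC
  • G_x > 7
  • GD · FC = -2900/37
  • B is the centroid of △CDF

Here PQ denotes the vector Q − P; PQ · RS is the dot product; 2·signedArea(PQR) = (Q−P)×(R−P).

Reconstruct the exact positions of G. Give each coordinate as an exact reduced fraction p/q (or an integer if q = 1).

G = (8, -7)

1. G_x = 8  [GD · CE = 100/3 ∩ GE · BD = 4352/333]
2. G_y = -7  [GD · CE = 100/3 ∩ GE · BD = 4352/333]
   → G = (8, -7)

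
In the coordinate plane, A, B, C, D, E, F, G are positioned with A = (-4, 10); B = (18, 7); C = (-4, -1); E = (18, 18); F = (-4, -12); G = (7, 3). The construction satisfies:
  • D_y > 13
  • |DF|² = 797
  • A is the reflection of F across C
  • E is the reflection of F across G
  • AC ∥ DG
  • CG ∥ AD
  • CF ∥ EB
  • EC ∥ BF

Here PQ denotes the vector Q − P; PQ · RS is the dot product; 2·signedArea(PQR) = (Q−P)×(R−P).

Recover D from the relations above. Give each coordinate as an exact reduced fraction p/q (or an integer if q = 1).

1. D_x = 7  [AC ∥ DG ∩ CG ∥ AD]
2. D_y = 14  [AC ∥ DG ∩ CG ∥ AD]
   → D = (7, 14)

D = (7, 14)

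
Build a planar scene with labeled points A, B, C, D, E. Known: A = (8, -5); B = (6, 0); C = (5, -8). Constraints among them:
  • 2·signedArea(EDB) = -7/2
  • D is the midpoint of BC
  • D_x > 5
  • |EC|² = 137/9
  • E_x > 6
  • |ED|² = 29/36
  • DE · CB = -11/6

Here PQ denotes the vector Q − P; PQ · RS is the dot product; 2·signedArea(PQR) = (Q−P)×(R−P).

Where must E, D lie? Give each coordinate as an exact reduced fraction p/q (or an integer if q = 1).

D = (11/2, -4)
E = (19/3, -13/3)

1. D_x = 11/2  [D is the midpoint of BC]
2. D_y = -4  [D is the midpoint of BC]
   → D = (11/2, -4)
3. E_x = 19/3  [2·signedArea(EDB) = -7/2 ∩ DE · CB = -11/6]
4. E_y = -13/3  [2·signedArea(EDB) = -7/2 ∩ DE · CB = -11/6]
   → E = (19/3, -13/3)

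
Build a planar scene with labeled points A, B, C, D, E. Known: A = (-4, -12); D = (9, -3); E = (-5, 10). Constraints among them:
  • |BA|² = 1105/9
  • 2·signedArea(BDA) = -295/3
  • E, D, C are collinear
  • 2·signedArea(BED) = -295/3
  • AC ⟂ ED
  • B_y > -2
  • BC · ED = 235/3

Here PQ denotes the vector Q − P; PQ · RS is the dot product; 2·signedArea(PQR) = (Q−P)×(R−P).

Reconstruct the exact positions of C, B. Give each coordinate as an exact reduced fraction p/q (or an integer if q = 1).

B = (0, -5/3)
C = (475/73, -50/73)

1. C_x = 475/73  [E, D, C are collinear ∩ AC ⟂ ED]
2. C_y = -50/73  [E, D, C are collinear ∩ AC ⟂ ED]
   → C = (475/73, -50/73)
3. B_x = 0  [2·signedArea(BED) = -295/3 ∩ BC · ED = 235/3]
4. B_y = -5/3  [2·signedArea(BED) = -295/3 ∩ BC · ED = 235/3]
   → B = (0, -5/3)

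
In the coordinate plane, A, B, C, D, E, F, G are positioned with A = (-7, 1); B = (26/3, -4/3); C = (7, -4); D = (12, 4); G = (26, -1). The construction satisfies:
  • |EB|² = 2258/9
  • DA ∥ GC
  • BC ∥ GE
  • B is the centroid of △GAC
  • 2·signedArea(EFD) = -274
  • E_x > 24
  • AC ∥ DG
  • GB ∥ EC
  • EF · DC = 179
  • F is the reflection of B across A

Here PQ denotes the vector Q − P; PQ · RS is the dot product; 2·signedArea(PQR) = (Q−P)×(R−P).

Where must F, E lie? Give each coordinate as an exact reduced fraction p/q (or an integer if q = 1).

1. F_x = -68/3  [F is the reflection of B across A]
2. F_y = 10/3  [F is the reflection of B across A]
   → F = (-68/3, 10/3)
3. E_x = 73/3  [GB ∥ EC ∩ BC ∥ GE]
4. E_y = -11/3  [GB ∥ EC ∩ BC ∥ GE]
   → E = (73/3, -11/3)

E = (73/3, -11/3)
F = (-68/3, 10/3)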